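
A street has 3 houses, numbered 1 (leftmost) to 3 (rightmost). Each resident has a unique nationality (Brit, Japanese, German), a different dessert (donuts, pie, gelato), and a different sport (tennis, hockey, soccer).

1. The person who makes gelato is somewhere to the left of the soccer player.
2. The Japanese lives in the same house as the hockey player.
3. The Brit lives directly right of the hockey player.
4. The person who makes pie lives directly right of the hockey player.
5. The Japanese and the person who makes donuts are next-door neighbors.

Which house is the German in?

1

The Brit is narrowed to house 2 or 3; consider each.
Placing it in house 2 leads to a contradiction, so it's in house 3.
The hockey player is in house 2 (clue 3).
Clue 4: the person who makes pie is in house 3.
That leaves tennis as the sport for house 1.
So house 3 gets soccer for sport.
From clue 2, the Japanese must be in house 2.
The person who makes donuts is in house 1 (clue 5).
The only nationality still possible for house 1 is German.
House 2's dessert must be gelato (nothing else left).
So: house 1 = German/donuts/tennis, house 2 = Japanese/gelato/hockey, house 3 = Brit/pie/soccer.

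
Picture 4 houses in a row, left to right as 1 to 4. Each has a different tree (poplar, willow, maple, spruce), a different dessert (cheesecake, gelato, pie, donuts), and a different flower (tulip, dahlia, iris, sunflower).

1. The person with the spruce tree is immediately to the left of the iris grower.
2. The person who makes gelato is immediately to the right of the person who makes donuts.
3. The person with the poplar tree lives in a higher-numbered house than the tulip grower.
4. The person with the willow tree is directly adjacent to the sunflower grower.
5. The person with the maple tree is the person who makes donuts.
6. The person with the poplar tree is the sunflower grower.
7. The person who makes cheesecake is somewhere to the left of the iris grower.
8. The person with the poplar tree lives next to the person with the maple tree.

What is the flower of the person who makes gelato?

sunflower

The person with the maple tree is narrowed to house 1 or 2 or 3; consider each.
Placing it in house 1 and house 3 leads to a contradiction, so it's in house 2.
Clue 5: the person who makes donuts is in house 2.
From clue 8, the person with the poplar tree must be in house 3.
So house 1 gets spruce for tree.
That leaves willow as the tree for house 4.
The iris grower is in house 2 (clue 1).
From clue 2, the person who makes gelato must be in house 3.
The sunflower grower is in house 3 (clue 4).
By clue 7, the person who makes cheesecake is in house 1.
The only dessert still possible for house 4 is pie.
So house 4 gets dahlia for flower.
House 1 flower: only tulip fits.
So: house 1 = spruce/cheesecake/tulip, house 2 = maple/donuts/iris, house 3 = poplar/gelato/sunflower, house 4 = willow/pie/dahlia.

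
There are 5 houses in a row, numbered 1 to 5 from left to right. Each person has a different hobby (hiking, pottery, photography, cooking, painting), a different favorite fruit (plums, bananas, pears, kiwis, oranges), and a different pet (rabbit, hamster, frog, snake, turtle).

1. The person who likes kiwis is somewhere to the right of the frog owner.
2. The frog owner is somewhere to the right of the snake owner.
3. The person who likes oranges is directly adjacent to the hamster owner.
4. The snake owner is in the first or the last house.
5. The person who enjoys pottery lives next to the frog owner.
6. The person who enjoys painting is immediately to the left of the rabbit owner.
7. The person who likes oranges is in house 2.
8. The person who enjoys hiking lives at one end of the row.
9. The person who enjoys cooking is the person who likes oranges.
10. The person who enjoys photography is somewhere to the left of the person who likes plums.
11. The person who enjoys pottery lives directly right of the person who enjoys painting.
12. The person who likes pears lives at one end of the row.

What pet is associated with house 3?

Clue 4 places the snake owner in house 1.
By clue 7, the person who likes oranges is in house 2.
By clue 9, the person who enjoys cooking is in house 2.
Clue 3 places the hamster owner in house 3.
The person who enjoys pottery is in house 5 (clue 5).
The frog owner is in house 4 (clue 5).
By clue 11, the person who enjoys painting is in house 4.
So house 3 gets photography for hobby.
That leaves turtle as the pet for house 2.
The only pet still possible for house 5 is rabbit.
The person who likes kiwis is in house 5 (clue 1).
House 1 hobby: only hiking fits.
The only favorite fruit still possible for house 3 is bananas.
The only favorite fruit still possible for house 4 is plums.
The only favorite fruit still possible for house 1 is pears.
So: house 1 = hiking/pears/snake, house 2 = cooking/oranges/turtle, house 3 = photography/bananas/hamster, house 4 = painting/plums/frog, house 5 = pottery/kiwis/rabbit.

hamster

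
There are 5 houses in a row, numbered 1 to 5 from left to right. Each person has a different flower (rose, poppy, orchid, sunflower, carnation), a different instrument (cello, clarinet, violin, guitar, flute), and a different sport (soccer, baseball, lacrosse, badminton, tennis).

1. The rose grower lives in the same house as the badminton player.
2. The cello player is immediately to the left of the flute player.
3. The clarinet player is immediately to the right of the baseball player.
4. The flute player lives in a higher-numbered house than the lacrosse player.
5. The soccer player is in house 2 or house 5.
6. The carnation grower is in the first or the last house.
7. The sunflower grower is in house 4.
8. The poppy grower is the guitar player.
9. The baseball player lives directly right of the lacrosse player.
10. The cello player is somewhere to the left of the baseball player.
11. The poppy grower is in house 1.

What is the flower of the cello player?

By clue 7, the sunflower grower is in house 4.
Clue 11 places the poppy grower in house 1.
The only flower still possible for house 5 is carnation.
The guitar player is in house 1 (clue 8).
House 1 sport: only tennis fits.
So house 4 gets baseball for sport.
House 5's sport must be soccer (nothing else left).
Clue 3: the clarinet player is in house 5.
The lacrosse player is in house 3 (clue 9).
House 2 sport: only badminton fits.
From clue 1, the rose grower must be in house 2.
Clue 4 places the flute player in house 4.
So house 3 gets orchid for flower.
From clue 2, the cello player must be in house 3.
So house 2 gets violin for instrument.
So: house 1 = poppy/guitar/tennis, house 2 = rose/violin/badminton, house 3 = orchid/cello/lacrosse, house 4 = sunflower/flute/baseball, house 5 = carnation/clarinet/soccer.

orchid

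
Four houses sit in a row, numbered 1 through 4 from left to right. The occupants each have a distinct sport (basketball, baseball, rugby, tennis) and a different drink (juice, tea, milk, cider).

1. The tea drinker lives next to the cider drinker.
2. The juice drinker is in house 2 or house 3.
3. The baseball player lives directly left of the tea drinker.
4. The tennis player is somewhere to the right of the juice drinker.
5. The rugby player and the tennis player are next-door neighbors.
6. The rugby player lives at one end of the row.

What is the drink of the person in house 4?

By clue 6, the rugby player is in house 4.
The only sport still possible for house 3 is tennis.
Clue 4 places the juice drinker in house 2.
The only drink still possible for house 3 is tea.
The cider drinker is in house 4 (clue 1).
By clue 3, the baseball player is in house 2.
House 1 sport: only basketball fits.
The only drink still possible for house 1 is milk.
So: house 1 = basketball/milk, house 2 = baseball/juice, house 3 = tennis/tea, house 4 = rugby/cider.

cider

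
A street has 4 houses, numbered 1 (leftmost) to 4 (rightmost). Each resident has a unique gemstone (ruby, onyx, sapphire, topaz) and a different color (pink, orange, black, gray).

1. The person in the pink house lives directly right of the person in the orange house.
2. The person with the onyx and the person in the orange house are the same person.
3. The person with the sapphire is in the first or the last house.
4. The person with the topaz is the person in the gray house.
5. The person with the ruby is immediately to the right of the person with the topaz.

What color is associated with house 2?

The person with the sapphire is narrowed to house 1 or 4; consider each.
Placing it in house 1 leads to a contradiction, so it's in house 4.
The person with the ruby is narrowed to house 2 or 3; consider each.
Placing it in house 3 leads to a contradiction, so it's in house 2.
Clue 5: the person with the topaz is in house 1.
So house 3 gets onyx for gemstone.
From clue 2, the person in the orange house must be in house 3.
The person in the gray house is in house 1 (clue 4).
Clue 1: the person in the pink house is in house 4.
House 2's color must be black (nothing else left).
So: house 1 = topaz/gray, house 2 = ruby/black, house 3 = onyx/orange, house 4 = sapphire/pink.

black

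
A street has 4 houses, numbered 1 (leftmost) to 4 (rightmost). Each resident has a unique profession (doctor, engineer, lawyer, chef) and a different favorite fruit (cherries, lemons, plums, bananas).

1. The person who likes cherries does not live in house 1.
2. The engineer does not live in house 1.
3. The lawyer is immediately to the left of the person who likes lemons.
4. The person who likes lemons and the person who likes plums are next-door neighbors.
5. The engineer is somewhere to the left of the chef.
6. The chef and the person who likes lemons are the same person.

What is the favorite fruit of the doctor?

House 1's profession must be doctor (nothing else left).
The only profession still possible for house 4 is chef.
The only favorite fruit still possible for house 1 is bananas.
By clue 6, the person who likes lemons is in house 4.
From clue 3, the lawyer must be in house 3.
Clue 4 places the person who likes plums in house 3.
House 2's profession must be engineer (nothing else left).
So house 2 gets cherries for favorite fruit.
So: house 1 = doctor/bananas, house 2 = engineer/cherries, house 3 = lawyer/plums, house 4 = chef/lemons.

bananas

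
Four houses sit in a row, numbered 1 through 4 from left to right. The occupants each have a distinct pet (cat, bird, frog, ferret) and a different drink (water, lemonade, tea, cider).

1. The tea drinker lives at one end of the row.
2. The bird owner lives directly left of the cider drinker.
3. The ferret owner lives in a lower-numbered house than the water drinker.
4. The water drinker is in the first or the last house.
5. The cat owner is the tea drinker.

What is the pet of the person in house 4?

Clue 4 places the water drinker in house 4.
The only drink still possible for house 1 is tea.
From clue 5, the cat owner must be in house 1.
That leaves bird as the pet for house 2.
So house 3 gets ferret for pet.
The only pet still possible for house 4 is frog.
The cider drinker is in house 3 (clue 2).
House 2 drink: only lemonade fits.
So: house 1 = cat/tea, house 2 = bird/lemonade, house 3 = ferret/cider, house 4 = frog/water.

frog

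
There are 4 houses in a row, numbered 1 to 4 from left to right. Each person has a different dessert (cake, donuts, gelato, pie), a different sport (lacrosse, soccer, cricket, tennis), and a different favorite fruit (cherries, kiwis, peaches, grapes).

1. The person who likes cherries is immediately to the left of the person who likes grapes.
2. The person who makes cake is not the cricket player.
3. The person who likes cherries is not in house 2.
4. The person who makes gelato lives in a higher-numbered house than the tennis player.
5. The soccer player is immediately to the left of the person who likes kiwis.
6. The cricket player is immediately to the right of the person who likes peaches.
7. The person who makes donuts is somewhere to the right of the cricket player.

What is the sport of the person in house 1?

That leaves lacrosse as the sport for house 4.
The person who makes donuts is narrowed to house 3 or 4; consider each.
Placing it in house 4 leads to a contradiction, so it's in house 3.
Clue 7 places the cricket player in house 2.
The person who likes peaches is in house 1 (clue 6).
So house 3 gets cherries for favorite fruit.
The person who likes grapes is in house 4 (clue 1).
So house 2 gets kiwis for favorite fruit.
Clue 5 places the soccer player in house 1.
House 3 sport: only tennis fits.
Clue 4 places the person who makes gelato in house 4.
So house 2 gets pie for dessert.
So house 1 gets cake for dessert.
So: house 1 = cake/soccer/peaches, house 2 = pie/cricket/kiwis, house 3 = donuts/tennis/cherries, house 4 = gelato/lacrosse/grapes.

soccer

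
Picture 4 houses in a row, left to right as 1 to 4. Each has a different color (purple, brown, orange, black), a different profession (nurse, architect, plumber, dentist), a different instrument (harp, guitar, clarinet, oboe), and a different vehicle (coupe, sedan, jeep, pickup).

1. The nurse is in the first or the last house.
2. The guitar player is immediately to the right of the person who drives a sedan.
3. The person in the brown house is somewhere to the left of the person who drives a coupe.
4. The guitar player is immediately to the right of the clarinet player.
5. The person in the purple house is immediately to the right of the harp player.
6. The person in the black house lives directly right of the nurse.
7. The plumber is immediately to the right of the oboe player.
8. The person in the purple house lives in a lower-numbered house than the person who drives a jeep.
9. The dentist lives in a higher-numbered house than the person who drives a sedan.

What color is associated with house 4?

Clue 6: the person in the black house is in house 2.
The nurse is in house 1 (clue 6).
The only color still possible for house 4 is orange.
That leaves guitar as the instrument for house 4.
Clue 2 places the person who drives a sedan in house 3.
Clue 4: the clarinet player is in house 3.
By clue 5, the harp player is in house 2.
By clue 8, the person who drives a jeep is in house 4.
From clue 9, the dentist must be in house 4.
The only color still possible for house 1 is brown.
House 3 color: only purple fits.
So house 1 gets oboe for instrument.
House 1 vehicle: only pickup fits.
The only vehicle still possible for house 2 is coupe.
Clue 7: the plumber is in house 2.
House 3's profession must be architect (nothing else left).
So: house 1 = brown/nurse/oboe/pickup, house 2 = black/plumber/harp/coupe, house 3 = purple/architect/clarinet/sedan, house 4 = orange/dentist/guitar/jeep.

orange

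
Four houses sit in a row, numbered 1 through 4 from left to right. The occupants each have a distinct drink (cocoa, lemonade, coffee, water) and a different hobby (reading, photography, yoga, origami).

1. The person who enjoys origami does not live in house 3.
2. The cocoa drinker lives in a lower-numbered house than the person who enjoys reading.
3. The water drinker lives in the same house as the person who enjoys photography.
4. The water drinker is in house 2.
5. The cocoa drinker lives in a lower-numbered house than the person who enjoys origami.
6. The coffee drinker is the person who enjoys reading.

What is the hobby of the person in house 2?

photography

The water drinker is in house 2 (clue 4).
Clue 3 places the person who enjoys photography in house 2.
House 1's hobby must be yoga (nothing else left).
House 3 hobby: only reading fits.
House 4's hobby must be origami (nothing else left).
The cocoa drinker is in house 1 (clue 2).
By clue 6, the coffee drinker is in house 3.
The only drink still possible for house 4 is lemonade.
So: house 1 = cocoa/yoga, house 2 = water/photography, house 3 = coffee/reading, house 4 = lemonade/origami.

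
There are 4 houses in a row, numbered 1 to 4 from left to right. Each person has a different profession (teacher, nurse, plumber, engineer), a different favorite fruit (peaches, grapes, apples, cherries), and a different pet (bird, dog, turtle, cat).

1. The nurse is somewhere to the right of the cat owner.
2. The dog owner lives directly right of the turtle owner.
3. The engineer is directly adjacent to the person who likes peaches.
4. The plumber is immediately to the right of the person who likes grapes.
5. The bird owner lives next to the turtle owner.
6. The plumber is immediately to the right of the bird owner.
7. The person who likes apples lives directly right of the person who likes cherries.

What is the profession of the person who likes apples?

House 4 pet: only dog fits.
By clue 2, the turtle owner is in house 3.
The bird owner is in house 2 (clue 5).
The plumber is in house 3 (clue 6).
House 1 pet: only cat fits.
Clue 4: the person who likes grapes is in house 2.
So house 4 gets apples for favorite fruit.
Clue 7: the person who likes cherries is in house 3.
So house 1 gets teacher for profession.
That leaves peaches as the favorite fruit for house 1.
Clue 3 places the engineer in house 2.
House 4's profession must be nurse (nothing else left).
So: house 1 = teacher/peaches/cat, house 2 = engineer/grapes/bird, house 3 = plumber/cherries/turtle, house 4 = nurse/apples/dog.

nurse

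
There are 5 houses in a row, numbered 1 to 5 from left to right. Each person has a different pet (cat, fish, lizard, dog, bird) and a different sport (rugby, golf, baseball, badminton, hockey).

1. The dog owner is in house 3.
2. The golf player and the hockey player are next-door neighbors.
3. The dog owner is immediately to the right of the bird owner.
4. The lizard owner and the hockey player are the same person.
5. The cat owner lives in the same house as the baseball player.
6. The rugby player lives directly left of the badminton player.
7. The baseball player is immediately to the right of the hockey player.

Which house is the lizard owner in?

From clue 1, the dog owner must be in house 3.
The bird owner is in house 2 (clue 3).
From clue 7, the baseball player must be in house 5.
Clue 7: the hockey player is in house 4.
The golf player is in house 3 (clue 2).
Clue 4: the lizard owner is in house 4.
From clue 5, the cat owner must be in house 5.
So house 1 gets fish for pet.
The only sport still possible for house 1 is rugby.
That leaves badminton as the sport for house 2.
So: house 1 = fish/rugby, house 2 = bird/badminton, house 3 = dog/golf, house 4 = lizard/hockey, house 5 = cat/baseball.

4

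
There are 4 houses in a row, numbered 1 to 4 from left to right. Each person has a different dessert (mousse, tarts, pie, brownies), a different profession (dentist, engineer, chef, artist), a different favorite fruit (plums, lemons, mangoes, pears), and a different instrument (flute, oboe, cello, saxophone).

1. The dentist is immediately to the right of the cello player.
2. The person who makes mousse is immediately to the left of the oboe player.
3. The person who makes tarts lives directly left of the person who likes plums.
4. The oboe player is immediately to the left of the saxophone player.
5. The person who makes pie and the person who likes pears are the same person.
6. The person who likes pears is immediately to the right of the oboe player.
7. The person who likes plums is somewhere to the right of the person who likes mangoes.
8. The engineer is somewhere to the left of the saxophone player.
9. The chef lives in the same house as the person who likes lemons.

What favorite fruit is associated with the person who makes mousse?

The person who makes mousse is narrowed to house 1 or 2; consider each.
Placing it in house 1 leads to a contradiction, so it's in house 2.
Clue 2: the oboe player is in house 3.
Clue 4 places the saxophone player in house 4.
Clue 6: the person who likes pears is in house 4.
The person who makes tarts is in house 1 (clue 3).
Clue 3 places the person who likes plums in house 2.
Clue 5 places the person who makes pie in house 4.
Clue 7: the person who likes mangoes is in house 1.
The only dessert still possible for house 3 is brownies.
That leaves artist as the profession for house 4.
The only favorite fruit still possible for house 3 is lemons.
Clue 9: the chef is in house 3.
So house 1 gets engineer for profession.
House 2 profession: only dentist fits.
By clue 1, the cello player is in house 1.
So house 2 gets flute for instrument.
So: house 1 = tarts/engineer/mangoes/cello, house 2 = mousse/dentist/plums/flute, house 3 = brownies/chef/lemons/oboe, house 4 = pie/artist/pears/saxophone.

plums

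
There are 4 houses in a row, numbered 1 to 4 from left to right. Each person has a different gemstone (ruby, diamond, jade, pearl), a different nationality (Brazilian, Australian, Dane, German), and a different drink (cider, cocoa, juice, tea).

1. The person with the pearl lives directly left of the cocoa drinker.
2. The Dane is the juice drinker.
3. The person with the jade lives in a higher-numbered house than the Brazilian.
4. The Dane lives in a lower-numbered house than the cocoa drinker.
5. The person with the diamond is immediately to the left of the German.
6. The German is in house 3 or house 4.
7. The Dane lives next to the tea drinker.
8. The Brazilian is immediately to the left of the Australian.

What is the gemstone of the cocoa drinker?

diamond

The person with the diamond is narrowed to house 2 or 3; consider each.
Placing it in house 2 leads to a contradiction, so it's in house 3.
By clue 5, the German is in house 4.
So house 3 gets Australian for nationality.
House 4's drink must be cider (nothing else left).
The Brazilian is in house 2 (clue 8).
That leaves Dane as the nationality for house 1.
Clue 2: the juice drinker is in house 1.
Clue 3 places the person with the jade in house 4.
From clue 7, the tea drinker must be in house 2.
House 3 drink: only cocoa fits.
By clue 1, the person with the pearl is in house 2.
The only gemstone still possible for house 1 is ruby.
So: house 1 = ruby/Dane/juice, house 2 = pearl/Brazilian/tea, house 3 = diamond/Australian/cocoa, house 4 = jade/German/cider.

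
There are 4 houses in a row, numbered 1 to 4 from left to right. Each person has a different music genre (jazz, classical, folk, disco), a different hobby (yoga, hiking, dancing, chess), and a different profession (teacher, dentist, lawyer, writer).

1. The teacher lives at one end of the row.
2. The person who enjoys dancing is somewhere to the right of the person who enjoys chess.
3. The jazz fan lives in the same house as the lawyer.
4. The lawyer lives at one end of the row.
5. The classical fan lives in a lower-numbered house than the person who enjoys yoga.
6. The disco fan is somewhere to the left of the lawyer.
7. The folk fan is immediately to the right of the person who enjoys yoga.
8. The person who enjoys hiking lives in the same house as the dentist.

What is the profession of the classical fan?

teacher

Clue 6 places the lawyer in house 4.
The jazz fan is in house 4 (clue 3).
House 3 music genre: only folk fits.
That leaves dancing as the hobby for house 4.
That leaves teacher as the profession for house 1.
Clue 7: the person who enjoys yoga is in house 2.
So house 1 gets chess for hobby.
The only hobby still possible for house 3 is hiking.
From clue 5, the classical fan must be in house 1.
Clue 8 places the dentist in house 3.
The only music genre still possible for house 2 is disco.
House 2's profession must be writer (nothing else left).
So: house 1 = classical/chess/teacher, house 2 = disco/yoga/writer, house 3 = folk/hiking/dentist, house 4 = jazz/dancing/lawyer.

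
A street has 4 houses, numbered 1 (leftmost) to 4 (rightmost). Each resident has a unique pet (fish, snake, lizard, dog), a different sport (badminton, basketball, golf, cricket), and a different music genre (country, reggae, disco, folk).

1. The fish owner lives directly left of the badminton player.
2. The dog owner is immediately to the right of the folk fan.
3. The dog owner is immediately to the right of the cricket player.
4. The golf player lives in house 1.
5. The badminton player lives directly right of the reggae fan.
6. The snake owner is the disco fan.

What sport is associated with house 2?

The golf player is in house 1 (clue 4).
The dog owner is narrowed to house 3 or 4; consider each.
Placing it in house 3 leads to a contradiction, so it's in house 4.
Clue 2: the folk fan is in house 3.
By clue 3, the cricket player is in house 3.
Clue 5: the badminton player is in house 2.
Clue 5 places the reggae fan in house 1.
The only sport still possible for house 4 is basketball.
House 2's music genre must be disco (nothing else left).
House 4 music genre: only country fits.
From clue 1, the fish owner must be in house 1.
Clue 6 places the snake owner in house 2.
House 3 pet: only lizard fits.
So: house 1 = fish/golf/reggae, house 2 = snake/badminton/disco, house 3 = lizard/cricket/folk, house 4 = dog/basketball/country.

badminton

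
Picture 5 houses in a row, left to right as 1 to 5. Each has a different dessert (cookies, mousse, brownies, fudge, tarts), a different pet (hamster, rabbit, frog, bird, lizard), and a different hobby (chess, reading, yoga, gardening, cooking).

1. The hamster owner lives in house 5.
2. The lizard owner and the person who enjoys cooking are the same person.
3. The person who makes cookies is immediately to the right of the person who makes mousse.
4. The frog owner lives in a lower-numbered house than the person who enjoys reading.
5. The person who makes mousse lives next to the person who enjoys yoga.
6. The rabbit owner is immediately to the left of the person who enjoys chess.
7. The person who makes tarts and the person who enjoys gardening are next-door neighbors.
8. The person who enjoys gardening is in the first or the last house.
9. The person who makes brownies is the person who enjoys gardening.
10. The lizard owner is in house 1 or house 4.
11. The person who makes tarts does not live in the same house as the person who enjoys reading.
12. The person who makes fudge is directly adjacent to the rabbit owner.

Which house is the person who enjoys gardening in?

The hamster owner is in house 5 (clue 1).
The person who makes brownies is narrowed to house 1 or 5; consider each.
Placing it in house 1 leads to a contradiction, so it's in house 5.
By clue 9, the person who enjoys gardening is in house 5.
By clue 7, the person who makes tarts is in house 4.
The person who makes cookies is narrowed to house 2 or 3; consider each.
Placing it in house 2 leads to a contradiction, so it's in house 3.
Clue 3: the person who makes mousse is in house 2.
House 1's dessert must be fudge (nothing else left).
From clue 12, the rabbit owner must be in house 2.
House 1 pet: only frog fits.
So house 3 gets bird for pet.
The only pet still possible for house 4 is lizard.
From clue 2, the person who enjoys cooking must be in house 4.
By clue 6, the person who enjoys chess is in house 3.
House 1 hobby: only yoga fits.
The only hobby still possible for house 2 is reading.
So: house 1 = fudge/frog/yoga, house 2 = mousse/rabbit/reading, house 3 = cookies/bird/chess, house 4 = tarts/lizard/cooking, house 5 = brownies/hamster/gardening.

5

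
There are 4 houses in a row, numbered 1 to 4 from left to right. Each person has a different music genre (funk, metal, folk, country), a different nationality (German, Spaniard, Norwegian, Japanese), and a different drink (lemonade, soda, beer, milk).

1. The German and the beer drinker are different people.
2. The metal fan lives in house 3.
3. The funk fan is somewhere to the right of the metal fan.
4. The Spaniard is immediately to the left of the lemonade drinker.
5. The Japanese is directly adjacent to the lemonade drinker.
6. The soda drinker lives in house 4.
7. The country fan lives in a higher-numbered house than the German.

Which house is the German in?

Clue 2 places the metal fan in house 3.
Clue 3: the funk fan is in house 4.
By clue 6, the soda drinker is in house 4.
That leaves folk as the music genre for house 1.
House 2 music genre: only country fits.
By clue 7, the German is in house 1.
That leaves Spaniard as the nationality for house 2.
Clue 4: the lemonade drinker is in house 3.
From clue 5, the Japanese must be in house 4.
So house 3 gets Norwegian for nationality.
So house 1 gets milk for drink.
So house 2 gets beer for drink.
So: house 1 = folk/German/milk, house 2 = country/Spaniard/beer, house 3 = metal/Norwegian/lemonade, house 4 = funk/Japanese/soda.

1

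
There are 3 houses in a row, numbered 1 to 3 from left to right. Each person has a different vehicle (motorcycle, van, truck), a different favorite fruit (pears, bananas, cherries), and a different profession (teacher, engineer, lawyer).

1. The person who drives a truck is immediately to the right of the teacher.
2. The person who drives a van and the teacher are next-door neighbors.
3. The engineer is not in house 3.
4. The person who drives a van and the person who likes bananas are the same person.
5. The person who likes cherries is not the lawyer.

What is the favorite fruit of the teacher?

House 3's profession must be lawyer (nothing else left).
The person who drives a truck is narrowed to house 2 or 3; consider each.
Placing it in house 2 leads to a contradiction, so it's in house 3.
Clue 1: the teacher is in house 2.
House 2 vehicle: only motorcycle fits.
The only profession still possible for house 1 is engineer.
Clue 4 places the person who likes bananas in house 1.
House 1's vehicle must be van (nothing else left).
So house 2 gets cherries for favorite fruit.
The only favorite fruit still possible for house 3 is pears.
So: house 1 = van/bananas/engineer, house 2 = motorcycle/cherries/teacher, house 3 = truck/pears/lawyer.

cherries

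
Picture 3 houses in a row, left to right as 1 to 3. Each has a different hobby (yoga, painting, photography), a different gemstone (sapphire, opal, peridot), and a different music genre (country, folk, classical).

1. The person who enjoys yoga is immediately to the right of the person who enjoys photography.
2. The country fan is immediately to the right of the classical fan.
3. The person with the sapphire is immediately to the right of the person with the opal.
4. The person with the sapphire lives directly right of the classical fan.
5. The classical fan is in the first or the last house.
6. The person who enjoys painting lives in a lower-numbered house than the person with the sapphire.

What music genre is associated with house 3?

folk

Clue 5: the classical fan is in house 1.
House 3's hobby must be yoga (nothing else left).
Clue 1 places the person who enjoys photography in house 2.
By clue 2, the country fan is in house 2.
Clue 4: the person with the sapphire is in house 2.
From clue 6, the person who enjoys painting must be in house 1.
That leaves opal as the gemstone for house 1.
House 3 gemstone: only peridot fits.
The only music genre still possible for house 3 is folk.
So: house 1 = painting/opal/classical, house 2 = photography/sapphire/country, house 3 = yoga/peridot/folk.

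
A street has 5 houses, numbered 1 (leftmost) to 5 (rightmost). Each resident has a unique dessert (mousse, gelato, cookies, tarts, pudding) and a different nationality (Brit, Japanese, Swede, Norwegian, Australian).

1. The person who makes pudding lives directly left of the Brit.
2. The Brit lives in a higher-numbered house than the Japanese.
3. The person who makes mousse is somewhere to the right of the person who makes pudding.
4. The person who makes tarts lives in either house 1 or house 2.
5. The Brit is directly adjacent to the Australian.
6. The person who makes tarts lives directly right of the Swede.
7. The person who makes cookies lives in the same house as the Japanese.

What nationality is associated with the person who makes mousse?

Brit

The person who makes tarts is in house 2 (clue 6).
By clue 6, the Swede is in house 1.
So house 2 gets Norwegian for nationality.
House 1's dessert must be gelato (nothing else left).
House 5 dessert: only mousse fits.
The person who makes cookies is narrowed to house 3 or 4; consider each.
Placing it in house 4 leads to a contradiction, so it's in house 3.
Clue 7: the Japanese is in house 3.
The only dessert still possible for house 4 is pudding.
Clue 1: the Brit is in house 5.
By clue 5, the Australian is in house 4.
So: house 1 = gelato/Swede, house 2 = tarts/Norwegian, house 3 = cookies/Japanese, house 4 = pudding/Australian, house 5 = mousse/Brit.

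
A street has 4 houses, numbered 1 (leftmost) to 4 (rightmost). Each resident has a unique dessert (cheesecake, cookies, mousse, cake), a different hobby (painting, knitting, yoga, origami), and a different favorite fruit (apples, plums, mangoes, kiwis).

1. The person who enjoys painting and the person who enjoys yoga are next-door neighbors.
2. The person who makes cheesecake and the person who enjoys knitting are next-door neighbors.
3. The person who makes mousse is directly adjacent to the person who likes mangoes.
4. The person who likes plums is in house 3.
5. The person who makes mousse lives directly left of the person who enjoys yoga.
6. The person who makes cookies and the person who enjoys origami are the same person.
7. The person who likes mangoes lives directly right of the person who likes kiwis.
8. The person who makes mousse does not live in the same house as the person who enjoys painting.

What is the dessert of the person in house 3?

The person who likes plums is in house 3 (clue 4).
From clue 7, the person who likes mangoes must be in house 2.
From clue 7, the person who likes kiwis must be in house 1.
So house 4 gets apples for favorite fruit.
The person who makes mousse is narrowed to house 1 or 3; consider each.
Placing it in house 3 leads to a contradiction, so it's in house 1.
By clue 5, the person who enjoys yoga is in house 2.
From clue 8, the person who enjoys painting must be in house 3.
By clue 6, the person who makes cookies is in house 4.
From clue 6, the person who enjoys origami must be in house 4.
That leaves knitting as the hobby for house 1.
Clue 2: the person who makes cheesecake is in house 2.
That leaves cake as the dessert for house 3.
So: house 1 = mousse/knitting/kiwis, house 2 = cheesecake/yoga/mangoes, house 3 = cake/painting/plums, house 4 = cookies/origami/apples.

cake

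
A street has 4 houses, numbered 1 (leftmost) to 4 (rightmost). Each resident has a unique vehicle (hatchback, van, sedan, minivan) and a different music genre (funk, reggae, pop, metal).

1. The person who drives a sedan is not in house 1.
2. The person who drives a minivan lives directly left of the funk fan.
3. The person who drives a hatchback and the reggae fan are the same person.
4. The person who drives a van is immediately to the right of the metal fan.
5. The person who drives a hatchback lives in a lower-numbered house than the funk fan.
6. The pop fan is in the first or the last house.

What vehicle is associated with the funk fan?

The pop fan is narrowed to house 1 or 4; consider each.
Placing it in house 1 leads to a contradiction, so it's in house 4.
The person who drives a hatchback is narrowed to house 1 or 2; consider each.
Placing it in house 2 leads to a contradiction, so it's in house 1.
Clue 3 places the reggae fan in house 1.
House 2 vehicle: only minivan fits.
The funk fan is in house 3 (clue 2).
The only music genre still possible for house 2 is metal.
Clue 4: the person who drives a van is in house 3.
The only vehicle still possible for house 4 is sedan.
So: house 1 = hatchback/reggae, house 2 = minivan/metal, house 3 = van/funk, house 4 = sedan/pop.

van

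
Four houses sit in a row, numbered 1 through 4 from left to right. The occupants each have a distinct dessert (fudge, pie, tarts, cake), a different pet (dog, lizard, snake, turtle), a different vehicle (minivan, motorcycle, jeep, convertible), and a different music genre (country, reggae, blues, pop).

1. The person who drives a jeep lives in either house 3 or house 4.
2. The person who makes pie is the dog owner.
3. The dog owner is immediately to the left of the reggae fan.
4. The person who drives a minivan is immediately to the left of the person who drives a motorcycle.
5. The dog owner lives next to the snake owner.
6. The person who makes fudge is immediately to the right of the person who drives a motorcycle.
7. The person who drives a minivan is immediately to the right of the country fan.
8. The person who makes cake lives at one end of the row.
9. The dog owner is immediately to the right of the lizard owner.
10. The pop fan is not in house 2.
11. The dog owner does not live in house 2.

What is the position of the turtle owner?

The dog owner is in house 3 (clue 11).
So house 1 gets convertible for vehicle.
So house 4 gets jeep for vehicle.
Clue 2 places the person who makes pie in house 3.
From clue 3, the reggae fan must be in house 4.
By clue 4, the person who drives a minivan is in house 2.
Clue 4: the person who drives a motorcycle is in house 3.
The person who makes fudge is in house 4 (clue 6).
Clue 7 places the country fan in house 1.
Clue 9 places the lizard owner in house 2.
House 1 dessert: only cake fits.
House 2 dessert: only tarts fits.
House 1 pet: only turtle fits.
House 4's pet must be snake (nothing else left).
House 2's music genre must be blues (nothing else left).
That leaves pop as the music genre for house 3.
So: house 1 = cake/turtle/convertible/country, house 2 = tarts/lizard/minivan/blues, house 3 = pie/dog/motorcycle/pop, house 4 = fudge/snake/jeep/reggae.

1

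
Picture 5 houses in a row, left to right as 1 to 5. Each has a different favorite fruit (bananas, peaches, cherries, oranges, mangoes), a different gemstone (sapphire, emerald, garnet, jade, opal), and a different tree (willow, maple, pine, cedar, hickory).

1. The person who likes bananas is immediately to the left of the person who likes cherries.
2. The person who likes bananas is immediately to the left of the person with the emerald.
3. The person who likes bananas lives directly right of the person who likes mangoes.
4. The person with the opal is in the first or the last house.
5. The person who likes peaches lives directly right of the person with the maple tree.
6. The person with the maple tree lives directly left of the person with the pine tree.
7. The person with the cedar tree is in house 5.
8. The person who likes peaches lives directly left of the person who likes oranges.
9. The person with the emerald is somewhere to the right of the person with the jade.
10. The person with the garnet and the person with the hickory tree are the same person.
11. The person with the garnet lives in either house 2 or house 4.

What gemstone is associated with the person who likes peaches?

Clue 7 places the person with the cedar tree in house 5.
So house 1 gets mangoes for favorite fruit.
From clue 3, the person who likes bananas must be in house 2.
Clue 1: the person who likes cherries is in house 3.
The person with the emerald is in house 3 (clue 2).
House 5 favorite fruit: only oranges fits.
House 1 tree: only willow fits.
The person with the maple tree is in house 3 (clue 5).
The person with the pine tree is in house 4 (clue 6).
House 4's favorite fruit must be peaches (nothing else left).
So house 2 gets hickory for tree.
Clue 10: the person with the garnet is in house 2.
House 1's gemstone must be jade (nothing else left).
House 4 gemstone: only sapphire fits.
House 5 gemstone: only opal fits.
So: house 1 = mangoes/jade/willow, house 2 = bananas/garnet/hickory, house 3 = cherries/emerald/maple, house 4 = peaches/sapphire/pine, house 5 = oranges/opal/cedar.

sapphire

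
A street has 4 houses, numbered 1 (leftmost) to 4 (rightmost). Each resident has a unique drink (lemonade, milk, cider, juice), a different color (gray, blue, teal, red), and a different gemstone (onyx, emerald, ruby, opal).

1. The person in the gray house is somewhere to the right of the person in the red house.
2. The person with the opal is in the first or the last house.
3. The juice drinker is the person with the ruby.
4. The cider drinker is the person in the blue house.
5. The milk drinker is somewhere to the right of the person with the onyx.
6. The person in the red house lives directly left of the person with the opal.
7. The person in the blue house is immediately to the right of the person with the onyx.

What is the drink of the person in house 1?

From clue 6, the person in the red house must be in house 3.
The person with the opal is in house 4 (clue 6).
The only color still possible for house 1 is teal.
The person in the gray house is in house 4 (clue 1).
That leaves blue as the color for house 2.
From clue 4, the cider drinker must be in house 2.
Clue 7: the person with the onyx is in house 1.
From clue 3, the juice drinker must be in house 3.
Clue 3: the person with the ruby is in house 3.
House 1's drink must be lemonade (nothing else left).
House 4 drink: only milk fits.
The only gemstone still possible for house 2 is emerald.
So: house 1 = lemonade/teal/onyx, house 2 = cider/blue/emerald, house 3 = juice/red/ruby, house 4 = milk/gray/opal.

lemonade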